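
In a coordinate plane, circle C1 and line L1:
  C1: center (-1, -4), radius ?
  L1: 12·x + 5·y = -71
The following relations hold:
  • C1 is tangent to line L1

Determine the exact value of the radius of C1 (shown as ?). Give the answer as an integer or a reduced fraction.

3

1. [C1‖L1]  r_C1² − 9 = 0  ⇒  r_C1 = 3 (r>0 drops 1)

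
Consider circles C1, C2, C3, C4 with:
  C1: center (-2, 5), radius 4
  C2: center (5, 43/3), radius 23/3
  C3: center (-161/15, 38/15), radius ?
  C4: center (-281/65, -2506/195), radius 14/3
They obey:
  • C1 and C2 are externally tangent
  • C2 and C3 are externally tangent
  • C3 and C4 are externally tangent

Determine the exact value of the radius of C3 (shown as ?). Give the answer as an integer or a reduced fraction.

1. [ext C2·C3]  r_C3² + (46/3)r_C3 − 328 = 0  ⇒  r_C3 = 12 (r>0 drops 1)
2. [ext C3·C4]  r_C3² + (28/3)r_C3 − 256 = 0  ⇒  r_C3 = 12 (r>0 drops 1)

12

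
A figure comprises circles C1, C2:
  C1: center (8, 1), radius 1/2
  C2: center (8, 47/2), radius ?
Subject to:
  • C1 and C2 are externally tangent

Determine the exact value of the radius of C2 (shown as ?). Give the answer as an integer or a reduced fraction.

22

1. [ext C1·C2]  r_C2² + 1r_C2 − 506 = 0  ⇒  r_C2 = 22 (r>0 drops 1)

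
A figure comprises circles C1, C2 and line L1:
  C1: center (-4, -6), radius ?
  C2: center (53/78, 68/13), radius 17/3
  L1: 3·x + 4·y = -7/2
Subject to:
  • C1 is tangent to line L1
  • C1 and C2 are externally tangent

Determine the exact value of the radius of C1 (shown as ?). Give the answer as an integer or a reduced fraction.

1. [C1‖L1]  r_C1² − 169/4 = 0  ⇒  r_C1 = 13/2 (r>0 drops 1)
2. [ext C1·C2]  r_C1² + (34/3)r_C1 − 1391/12 = 0  ⇒  r_C1 = 13/2 (r>0 drops 1)

13/2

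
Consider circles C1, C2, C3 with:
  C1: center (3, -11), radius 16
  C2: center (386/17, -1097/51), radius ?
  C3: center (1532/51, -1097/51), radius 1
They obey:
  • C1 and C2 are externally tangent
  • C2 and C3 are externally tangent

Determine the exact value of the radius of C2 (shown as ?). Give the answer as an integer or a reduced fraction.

1. [ext C1·C2]  r_C2² + 32r_C2 − 2185/9 = 0  ⇒  r_C2 = 19/3 (r>0 drops 1)
2. [ext C2·C3]  r_C2² + 2r_C2 − 475/9 = 0  ⇒  r_C2 = 19/3 (r>0 drops 1)

19/3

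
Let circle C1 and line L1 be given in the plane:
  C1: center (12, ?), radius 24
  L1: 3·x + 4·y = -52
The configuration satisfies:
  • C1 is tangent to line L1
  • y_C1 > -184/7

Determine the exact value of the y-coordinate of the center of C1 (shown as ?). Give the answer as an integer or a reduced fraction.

8

1. [C1‖L1]  y_C1² + 44y_C1 − 416 = 0  ⇒  y_C1 = -52 or 8
2. given y_C1 > -184/7: keep 8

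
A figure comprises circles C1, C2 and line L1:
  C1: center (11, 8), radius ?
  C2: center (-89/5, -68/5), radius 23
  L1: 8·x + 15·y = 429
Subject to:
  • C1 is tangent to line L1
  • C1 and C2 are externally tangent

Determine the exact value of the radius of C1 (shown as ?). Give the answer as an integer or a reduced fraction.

13

1. [C1‖L1]  r_C1² − 169 = 0  ⇒  r_C1 = 13 (r>0 drops 1)
2. [ext C1·C2]  r_C1² + 46r_C1 − 767 = 0  ⇒  r_C1 = 13 (r>0 drops 1)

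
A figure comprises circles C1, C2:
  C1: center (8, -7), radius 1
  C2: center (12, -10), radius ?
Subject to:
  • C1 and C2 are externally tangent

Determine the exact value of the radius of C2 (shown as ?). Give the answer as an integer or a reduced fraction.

1. [ext C1·C2]  r_C2² + 2r_C2 − 24 = 0  ⇒  r_C2 = 4 (r>0 drops 1)

4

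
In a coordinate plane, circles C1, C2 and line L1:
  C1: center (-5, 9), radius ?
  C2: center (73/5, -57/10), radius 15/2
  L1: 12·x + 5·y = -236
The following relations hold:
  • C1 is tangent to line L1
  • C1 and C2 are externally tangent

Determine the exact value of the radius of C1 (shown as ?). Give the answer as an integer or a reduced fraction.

17

1. [C1‖L1]  r_C1² − 289 = 0  ⇒  r_C1 = 17 (r>0 drops 1)
2. [ext C1·C2]  r_C1² + 15r_C1 − 544 = 0  ⇒  r_C1 = 17 (r>0 drops 1)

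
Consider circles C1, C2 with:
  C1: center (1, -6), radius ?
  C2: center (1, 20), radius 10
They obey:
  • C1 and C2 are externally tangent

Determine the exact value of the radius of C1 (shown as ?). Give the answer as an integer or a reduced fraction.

1. [ext C1·C2]  r_C1² + 20r_C1 − 576 = 0  ⇒  r_C1 = 16 (r>0 drops 1)

16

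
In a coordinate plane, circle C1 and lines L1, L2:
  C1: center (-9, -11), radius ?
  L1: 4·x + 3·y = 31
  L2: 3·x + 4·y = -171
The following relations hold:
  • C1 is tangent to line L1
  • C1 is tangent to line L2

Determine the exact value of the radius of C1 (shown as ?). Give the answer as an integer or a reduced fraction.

20

1. [C1‖L1]  r_C1² − 400 = 0  ⇒  r_C1 = 20 (r>0 drops 1)
2. [C1‖L2]  r_C1² − 400 = 0  ⇒  r_C1 = 20 (r>0 drops 1)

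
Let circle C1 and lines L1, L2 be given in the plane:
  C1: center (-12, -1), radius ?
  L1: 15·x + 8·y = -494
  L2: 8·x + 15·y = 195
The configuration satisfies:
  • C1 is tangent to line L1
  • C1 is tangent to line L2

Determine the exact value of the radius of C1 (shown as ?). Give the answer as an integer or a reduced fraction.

18

1. [C1‖L1]  r_C1² − 324 = 0  ⇒  r_C1 = 18 (r>0 drops 1)
2. [C1‖L2]  r_C1² − 324 = 0  ⇒  r_C1 = 18 (r>0 drops 1)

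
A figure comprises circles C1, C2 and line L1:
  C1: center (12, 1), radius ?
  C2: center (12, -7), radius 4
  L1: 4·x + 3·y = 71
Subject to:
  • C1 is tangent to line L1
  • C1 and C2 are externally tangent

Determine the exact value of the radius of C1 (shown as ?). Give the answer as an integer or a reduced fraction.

1. [C1‖L1]  r_C1² − 16 = 0  ⇒  r_C1 = 4 (r>0 drops 1)
2. [ext C1·C2]  r_C1² + 8r_C1 − 48 = 0  ⇒  r_C1 = 4 (r>0 drops 1)

4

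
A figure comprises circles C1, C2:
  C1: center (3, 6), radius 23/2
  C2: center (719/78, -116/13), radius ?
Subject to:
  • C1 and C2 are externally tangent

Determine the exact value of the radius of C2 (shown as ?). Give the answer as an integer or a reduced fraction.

14/3

1. [ext C1·C2]  r_C2² + 23r_C2 − 1162/9 = 0  ⇒  r_C2 = 14/3 (r>0 drops 1)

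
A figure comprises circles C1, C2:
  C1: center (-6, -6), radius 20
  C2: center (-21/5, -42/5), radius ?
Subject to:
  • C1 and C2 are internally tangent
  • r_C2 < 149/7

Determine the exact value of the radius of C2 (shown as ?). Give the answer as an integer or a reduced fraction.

17

1. [int C1,C2]  r_C2² − 40r_C2 + 391 = 0  ⇒  r_C2 = 17 or 23
2. given r_C2 < 149/7: keep 17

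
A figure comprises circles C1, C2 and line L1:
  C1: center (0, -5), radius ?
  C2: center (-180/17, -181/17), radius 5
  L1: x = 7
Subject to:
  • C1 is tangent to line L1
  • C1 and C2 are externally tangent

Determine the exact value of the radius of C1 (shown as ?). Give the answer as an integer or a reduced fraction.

7

1. [C1‖L1]  r_C1² − 49 = 0  ⇒  r_C1 = 7 (r>0 drops 1)
2. [ext C1·C2]  r_C1² + 10r_C1 − 119 = 0  ⇒  r_C1 = 7 (r>0 drops 1)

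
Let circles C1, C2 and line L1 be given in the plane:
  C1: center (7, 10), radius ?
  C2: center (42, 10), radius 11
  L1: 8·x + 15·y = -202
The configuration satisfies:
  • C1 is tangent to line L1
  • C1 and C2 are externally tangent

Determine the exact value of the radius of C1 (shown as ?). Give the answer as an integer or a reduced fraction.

24

1. [C1‖L1]  r_C1² − 576 = 0  ⇒  r_C1 = 24 (r>0 drops 1)
2. [ext C1·C2]  r_C1² + 22r_C1 − 1104 = 0  ⇒  r_C1 = 24 (r>0 drops 1)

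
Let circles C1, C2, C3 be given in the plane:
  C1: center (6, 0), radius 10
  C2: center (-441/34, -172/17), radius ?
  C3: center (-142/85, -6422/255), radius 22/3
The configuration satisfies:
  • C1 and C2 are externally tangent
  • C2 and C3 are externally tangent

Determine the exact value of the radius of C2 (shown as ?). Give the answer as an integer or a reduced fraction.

1. [ext C1·C2]  r_C2² + 20r_C2 − 1449/4 = 0  ⇒  r_C2 = 23/2 (r>0 drops 1)
2. [ext C2·C3]  r_C2² + (44/3)r_C2 − 3611/12 = 0  ⇒  r_C2 = 23/2 (r>0 drops 1)

23/2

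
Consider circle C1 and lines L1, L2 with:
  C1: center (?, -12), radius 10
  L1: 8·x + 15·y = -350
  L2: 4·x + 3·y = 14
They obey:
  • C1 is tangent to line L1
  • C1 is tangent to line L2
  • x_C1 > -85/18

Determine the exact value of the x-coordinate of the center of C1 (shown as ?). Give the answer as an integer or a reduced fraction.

1. [C1‖L1]  x_C1² + (85/2)x_C1 = 0  ⇒  x_C1 = -85/2 or 0
2. [C1‖L2]  x_C1² − 25x_C1 = 0  ⇒  x_C1 = 0 or 25

0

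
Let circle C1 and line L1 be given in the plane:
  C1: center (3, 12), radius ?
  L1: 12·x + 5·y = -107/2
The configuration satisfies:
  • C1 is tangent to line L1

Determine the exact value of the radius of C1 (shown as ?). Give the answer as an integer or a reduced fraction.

23/2

1. [C1‖L1]  r_C1² − 529/4 = 0  ⇒  r_C1 = 23/2 (r>0 drops 1)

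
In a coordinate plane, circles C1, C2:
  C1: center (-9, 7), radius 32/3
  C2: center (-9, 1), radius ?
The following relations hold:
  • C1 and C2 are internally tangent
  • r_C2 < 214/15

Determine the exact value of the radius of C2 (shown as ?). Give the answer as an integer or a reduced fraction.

14/3

1. [int C1,C2]  r_C2² − (64/3)r_C2 + 700/9 = 0  ⇒  r_C2 = 14/3 or 50/3
2. given r_C2 < 214/15: keep 14/3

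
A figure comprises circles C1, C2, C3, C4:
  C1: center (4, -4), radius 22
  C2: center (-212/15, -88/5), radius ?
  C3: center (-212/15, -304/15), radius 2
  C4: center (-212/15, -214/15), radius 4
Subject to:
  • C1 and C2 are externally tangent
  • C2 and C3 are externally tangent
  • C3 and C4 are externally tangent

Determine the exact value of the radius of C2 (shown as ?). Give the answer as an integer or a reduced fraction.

2/3

1. [ext C1·C2]  r_C2² + 44r_C2 − 268/9 = 0  ⇒  r_C2 = 2/3 (r>0 drops 1)
2. [ext C2·C3]  r_C2² + 4r_C2 − 28/9 = 0  ⇒  r_C2 = 2/3 (r>0 drops 1)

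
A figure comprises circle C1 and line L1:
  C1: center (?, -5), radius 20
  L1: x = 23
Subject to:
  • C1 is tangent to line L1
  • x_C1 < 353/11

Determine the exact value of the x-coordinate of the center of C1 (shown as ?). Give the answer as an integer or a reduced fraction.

3

1. [C1‖L1]  x_C1² − 46x_C1 + 129 = 0  ⇒  x_C1 = 3 or 43
2. given x_C1 < 353/11: keep 3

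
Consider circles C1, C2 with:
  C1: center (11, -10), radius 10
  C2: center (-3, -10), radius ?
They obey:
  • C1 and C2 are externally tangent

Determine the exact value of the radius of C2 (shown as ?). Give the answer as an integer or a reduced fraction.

1. [ext C1·C2]  r_C2² + 20r_C2 − 96 = 0  ⇒  r_C2 = 4 (r>0 drops 1)

4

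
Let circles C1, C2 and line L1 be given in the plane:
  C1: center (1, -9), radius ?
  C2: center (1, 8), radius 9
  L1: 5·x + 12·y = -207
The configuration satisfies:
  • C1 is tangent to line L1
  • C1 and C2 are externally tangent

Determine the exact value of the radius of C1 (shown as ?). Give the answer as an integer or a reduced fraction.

8

1. [C1‖L1]  r_C1² − 64 = 0  ⇒  r_C1 = 8 (r>0 drops 1)
2. [ext C1·C2]  r_C1² + 18r_C1 − 208 = 0  ⇒  r_C1 = 8 (r>0 drops 1)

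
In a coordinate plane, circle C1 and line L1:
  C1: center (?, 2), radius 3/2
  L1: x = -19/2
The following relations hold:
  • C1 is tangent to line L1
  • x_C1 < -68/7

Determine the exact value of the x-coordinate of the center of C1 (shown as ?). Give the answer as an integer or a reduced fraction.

1. [C1‖L1]  x_C1² + 19x_C1 + 88 = 0  ⇒  x_C1 = -11 or -8
2. given x_C1 < -68/7: keep -11

-11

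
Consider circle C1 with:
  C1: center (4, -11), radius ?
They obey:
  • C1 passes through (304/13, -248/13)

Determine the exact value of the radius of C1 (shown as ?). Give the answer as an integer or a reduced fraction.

1. [C1∋P]  r_C1² − 441 = 0  ⇒  r_C1 = 21 (r>0 drops 1)

21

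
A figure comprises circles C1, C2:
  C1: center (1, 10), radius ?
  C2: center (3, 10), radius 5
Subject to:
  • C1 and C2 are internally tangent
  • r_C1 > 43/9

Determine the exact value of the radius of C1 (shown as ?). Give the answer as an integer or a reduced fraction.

7

1. [int C1,C2]  r_C1² − 10r_C1 + 21 = 0  ⇒  r_C1 = 3 or 7
2. given r_C1 > 43/9: keep 7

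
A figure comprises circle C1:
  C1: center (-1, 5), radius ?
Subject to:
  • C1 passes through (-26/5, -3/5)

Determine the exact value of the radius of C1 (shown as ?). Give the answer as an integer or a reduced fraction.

1. [C1∋P]  r_C1² − 49 = 0  ⇒  r_C1 = 7 (r>0 drops 1)

7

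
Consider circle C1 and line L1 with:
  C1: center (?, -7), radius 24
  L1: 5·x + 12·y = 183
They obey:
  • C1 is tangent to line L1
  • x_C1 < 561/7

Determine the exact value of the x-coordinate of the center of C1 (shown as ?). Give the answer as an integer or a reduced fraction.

1. [C1‖L1]  x_C1² − (534/5)x_C1 − 5211/5 = 0  ⇒  x_C1 = -9 or 579/5
2. given x_C1 < 561/7: keep -9

-9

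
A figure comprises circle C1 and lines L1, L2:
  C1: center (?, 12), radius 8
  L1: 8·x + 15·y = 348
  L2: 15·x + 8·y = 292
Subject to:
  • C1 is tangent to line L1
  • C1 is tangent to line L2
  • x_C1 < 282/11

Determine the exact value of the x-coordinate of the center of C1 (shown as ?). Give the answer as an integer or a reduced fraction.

1. [C1‖L1]  x_C1² − 42x_C1 + 152 = 0  ⇒  x_C1 = 4 or 38
2. [C1‖L2]  x_C1² − (392/15)x_C1 + 1328/15 = 0  ⇒  x_C1 = 4 or 332/15

4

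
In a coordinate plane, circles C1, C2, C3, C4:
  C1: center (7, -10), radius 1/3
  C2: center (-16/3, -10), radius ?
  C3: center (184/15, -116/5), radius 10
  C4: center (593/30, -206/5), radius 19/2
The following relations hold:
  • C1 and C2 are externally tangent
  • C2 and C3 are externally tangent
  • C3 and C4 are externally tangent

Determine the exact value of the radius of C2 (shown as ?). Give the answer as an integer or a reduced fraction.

1. [ext C1·C2]  r_C2² + (2/3)r_C2 − 152 = 0  ⇒  r_C2 = 12 (r>0 drops 1)
2. [ext C2·C3]  r_C2² + 20r_C2 − 384 = 0  ⇒  r_C2 = 12 (r>0 drops 1)

12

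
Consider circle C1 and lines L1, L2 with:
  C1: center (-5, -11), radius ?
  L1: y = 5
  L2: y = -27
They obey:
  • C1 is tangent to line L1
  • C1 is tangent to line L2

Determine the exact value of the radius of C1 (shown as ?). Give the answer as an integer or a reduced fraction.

16

1. [C1‖L1]  r_C1² − 256 = 0  ⇒  r_C1 = 16 (r>0 drops 1)
2. [C1‖L2]  r_C1² − 256 = 0  ⇒  r_C1 = 16 (r>0 drops 1)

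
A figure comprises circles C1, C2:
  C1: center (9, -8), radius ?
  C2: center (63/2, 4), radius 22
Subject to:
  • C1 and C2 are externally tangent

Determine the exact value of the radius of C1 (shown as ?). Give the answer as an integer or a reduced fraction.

7/2

1. [ext C1·C2]  r_C1² + 44r_C1 − 665/4 = 0  ⇒  r_C1 = 7/2 (r>0 drops 1)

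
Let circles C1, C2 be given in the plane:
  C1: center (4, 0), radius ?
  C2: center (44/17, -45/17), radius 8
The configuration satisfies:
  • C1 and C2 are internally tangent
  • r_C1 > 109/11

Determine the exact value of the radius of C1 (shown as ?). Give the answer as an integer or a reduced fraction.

11

1. [int C1,C2]  r_C1² − 16r_C1 + 55 = 0  ⇒  r_C1 = 5 or 11
2. given r_C1 > 109/11: keep 11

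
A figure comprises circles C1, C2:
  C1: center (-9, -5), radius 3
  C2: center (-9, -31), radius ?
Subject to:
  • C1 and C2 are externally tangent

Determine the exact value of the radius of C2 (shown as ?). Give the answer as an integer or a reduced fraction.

1. [ext C1·C2]  r_C2² + 6r_C2 − 667 = 0  ⇒  r_C2 = 23 (r>0 drops 1)

23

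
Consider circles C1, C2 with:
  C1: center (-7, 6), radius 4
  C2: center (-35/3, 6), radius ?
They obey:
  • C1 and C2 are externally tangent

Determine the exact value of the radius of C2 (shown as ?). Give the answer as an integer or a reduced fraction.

1. [ext C1·C2]  r_C2² + 8r_C2 − 52/9 = 0  ⇒  r_C2 = 2/3 (r>0 drops 1)

2/3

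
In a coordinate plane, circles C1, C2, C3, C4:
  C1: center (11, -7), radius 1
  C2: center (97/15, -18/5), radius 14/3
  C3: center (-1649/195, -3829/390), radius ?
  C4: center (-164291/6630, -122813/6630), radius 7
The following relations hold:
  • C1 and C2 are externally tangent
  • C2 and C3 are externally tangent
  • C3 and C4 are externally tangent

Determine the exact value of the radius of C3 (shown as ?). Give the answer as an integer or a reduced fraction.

23/2

1. [ext C2·C3]  r_C3² + (28/3)r_C3 − 2875/12 = 0  ⇒  r_C3 = 23/2 (r>0 drops 1)
2. [ext C3·C4]  r_C3² + 14r_C3 − 1173/4 = 0  ⇒  r_C3 = 23/2 (r>0 drops 1)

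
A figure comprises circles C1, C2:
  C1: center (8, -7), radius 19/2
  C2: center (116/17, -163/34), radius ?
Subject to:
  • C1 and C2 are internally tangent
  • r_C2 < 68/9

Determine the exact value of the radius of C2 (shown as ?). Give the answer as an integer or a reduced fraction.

7

1. [int C1,C2]  r_C2² − 19r_C2 + 84 = 0  ⇒  r_C2 = 7 or 12
2. given r_C2 < 68/9: keep 7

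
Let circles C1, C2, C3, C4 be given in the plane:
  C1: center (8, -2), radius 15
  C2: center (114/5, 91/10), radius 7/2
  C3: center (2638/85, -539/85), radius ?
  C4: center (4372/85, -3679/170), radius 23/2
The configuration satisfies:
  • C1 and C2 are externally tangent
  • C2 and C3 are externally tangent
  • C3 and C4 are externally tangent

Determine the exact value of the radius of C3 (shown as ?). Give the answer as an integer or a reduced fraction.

1. [ext C2·C3]  r_C3² + 7r_C3 − 294 = 0  ⇒  r_C3 = 14 (r>0 drops 1)
2. [ext C3·C4]  r_C3² + 23r_C3 − 518 = 0  ⇒  r_C3 = 14 (r>0 drops 1)

14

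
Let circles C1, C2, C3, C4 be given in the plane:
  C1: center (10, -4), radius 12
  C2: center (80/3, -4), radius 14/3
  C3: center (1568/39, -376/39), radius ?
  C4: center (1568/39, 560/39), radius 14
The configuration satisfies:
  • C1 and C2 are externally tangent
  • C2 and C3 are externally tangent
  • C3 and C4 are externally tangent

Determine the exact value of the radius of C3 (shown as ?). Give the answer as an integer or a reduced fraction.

10

1. [ext C2·C3]  r_C3² + (28/3)r_C3 − 580/3 = 0  ⇒  r_C3 = 10 (r>0 drops 1)
2. [ext C3·C4]  r_C3² + 28r_C3 − 380 = 0  ⇒  r_C3 = 10 (r>0 drops 1)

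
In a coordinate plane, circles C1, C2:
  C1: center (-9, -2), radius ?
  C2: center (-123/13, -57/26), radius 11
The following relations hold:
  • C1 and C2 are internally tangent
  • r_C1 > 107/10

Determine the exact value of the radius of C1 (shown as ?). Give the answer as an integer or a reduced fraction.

1. [int C1,C2]  r_C1² − 22r_C1 + 483/4 = 0  ⇒  r_C1 = 21/2 or 23/2
2. given r_C1 > 107/10: keep 23/2

23/2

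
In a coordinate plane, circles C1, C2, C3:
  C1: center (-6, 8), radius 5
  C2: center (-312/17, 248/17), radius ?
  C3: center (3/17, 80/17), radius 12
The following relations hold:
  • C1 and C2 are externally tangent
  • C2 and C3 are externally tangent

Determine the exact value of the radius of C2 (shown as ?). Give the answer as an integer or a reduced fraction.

9

1. [ext C1·C2]  r_C2² + 10r_C2 − 171 = 0  ⇒  r_C2 = 9 (r>0 drops 1)
2. [ext C2·C3]  r_C2² + 24r_C2 − 297 = 0  ⇒  r_C2 = 9 (r>0 drops 1)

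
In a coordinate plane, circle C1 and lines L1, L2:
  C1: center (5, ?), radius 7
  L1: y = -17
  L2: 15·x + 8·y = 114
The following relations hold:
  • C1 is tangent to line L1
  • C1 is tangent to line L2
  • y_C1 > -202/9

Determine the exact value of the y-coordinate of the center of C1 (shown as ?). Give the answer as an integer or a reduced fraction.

-10

1. [C1‖L1]  y_C1² + 34y_C1 + 240 = 0  ⇒  y_C1 = -24 or -10
2. [C1‖L2]  y_C1² − (39/4)y_C1 − 395/2 = 0  ⇒  y_C1 = -10 or 79/4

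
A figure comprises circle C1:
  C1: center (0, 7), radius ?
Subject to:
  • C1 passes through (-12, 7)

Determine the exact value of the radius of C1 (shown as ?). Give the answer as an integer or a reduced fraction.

12

1. [C1∋P]  r_C1² − 144 = 0  ⇒  r_C1 = 12 (r>0 drops 1)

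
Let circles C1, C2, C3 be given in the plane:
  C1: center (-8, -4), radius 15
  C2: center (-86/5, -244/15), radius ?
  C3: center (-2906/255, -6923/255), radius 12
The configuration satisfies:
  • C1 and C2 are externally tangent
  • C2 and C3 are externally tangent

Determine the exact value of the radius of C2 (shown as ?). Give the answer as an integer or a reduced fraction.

1/3

1. [ext C1·C2]  r_C2² + 30r_C2 − 91/9 = 0  ⇒  r_C2 = 1/3 (r>0 drops 1)
2. [ext C2·C3]  r_C2² + 24r_C2 − 73/9 = 0  ⇒  r_C2 = 1/3 (r>0 drops 1)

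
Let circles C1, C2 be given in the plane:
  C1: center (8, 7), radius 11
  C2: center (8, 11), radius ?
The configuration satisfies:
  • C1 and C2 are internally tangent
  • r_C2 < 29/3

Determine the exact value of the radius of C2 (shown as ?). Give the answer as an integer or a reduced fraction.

1. [int C1,C2]  r_C2² − 22r_C2 + 105 = 0  ⇒  r_C2 = 7 or 15
2. given r_C2 < 29/3: keep 7

7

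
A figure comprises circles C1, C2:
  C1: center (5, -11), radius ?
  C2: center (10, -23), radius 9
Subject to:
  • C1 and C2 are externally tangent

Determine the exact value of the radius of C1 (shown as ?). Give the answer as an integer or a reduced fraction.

4

1. [ext C1·C2]  r_C1² + 18r_C1 − 88 = 0  ⇒  r_C1 = 4 (r>0 drops 1)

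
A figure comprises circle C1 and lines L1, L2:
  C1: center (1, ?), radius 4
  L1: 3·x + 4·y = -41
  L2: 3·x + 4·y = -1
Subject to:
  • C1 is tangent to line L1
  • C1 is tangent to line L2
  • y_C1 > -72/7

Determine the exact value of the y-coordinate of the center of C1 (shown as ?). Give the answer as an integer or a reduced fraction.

-6

1. [C1‖L1]  y_C1² + 22y_C1 + 96 = 0  ⇒  y_C1 = -16 or -6
2. [C1‖L2]  y_C1² + 2y_C1 − 24 = 0  ⇒  y_C1 = -6 or 4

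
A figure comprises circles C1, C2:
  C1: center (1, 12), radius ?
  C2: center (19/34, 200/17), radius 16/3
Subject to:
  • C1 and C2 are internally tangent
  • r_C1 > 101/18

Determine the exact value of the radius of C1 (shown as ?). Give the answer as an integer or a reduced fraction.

35/6

1. [int C1,C2]  r_C1² − (32/3)r_C1 + 1015/36 = 0  ⇒  r_C1 = 29/6 or 35/6
2. given r_C1 > 101/18: keep 35/6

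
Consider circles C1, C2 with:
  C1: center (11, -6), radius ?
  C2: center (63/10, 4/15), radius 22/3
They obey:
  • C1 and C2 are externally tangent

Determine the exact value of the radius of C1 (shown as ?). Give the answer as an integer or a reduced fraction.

1/2

1. [ext C1·C2]  r_C1² + (44/3)r_C1 − 91/12 = 0  ⇒  r_C1 = 1/2 (r>0 drops 1)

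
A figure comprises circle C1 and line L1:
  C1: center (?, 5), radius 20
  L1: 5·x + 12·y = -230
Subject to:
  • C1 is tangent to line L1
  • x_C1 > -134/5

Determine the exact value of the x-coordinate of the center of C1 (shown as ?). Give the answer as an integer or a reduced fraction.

-6

1. [C1‖L1]  x_C1² + 116x_C1 + 660 = 0  ⇒  x_C1 = -110 or -6
2. given x_C1 > -134/5: keep -6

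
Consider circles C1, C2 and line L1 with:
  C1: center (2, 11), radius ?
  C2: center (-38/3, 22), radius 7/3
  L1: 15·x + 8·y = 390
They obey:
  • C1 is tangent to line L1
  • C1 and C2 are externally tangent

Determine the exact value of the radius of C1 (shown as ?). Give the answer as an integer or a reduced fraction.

1. [C1‖L1]  r_C1² − 256 = 0  ⇒  r_C1 = 16 (r>0 drops 1)
2. [ext C1·C2]  r_C1² + (14/3)r_C1 − 992/3 = 0  ⇒  r_C1 = 16 (r>0 drops 1)

16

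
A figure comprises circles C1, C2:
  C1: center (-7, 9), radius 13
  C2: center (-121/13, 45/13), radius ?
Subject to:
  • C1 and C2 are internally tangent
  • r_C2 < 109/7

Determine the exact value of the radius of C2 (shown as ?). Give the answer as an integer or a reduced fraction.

1. [int C1,C2]  r_C2² − 26r_C2 + 133 = 0  ⇒  r_C2 = 7 or 19
2. given r_C2 < 109/7: keep 7

7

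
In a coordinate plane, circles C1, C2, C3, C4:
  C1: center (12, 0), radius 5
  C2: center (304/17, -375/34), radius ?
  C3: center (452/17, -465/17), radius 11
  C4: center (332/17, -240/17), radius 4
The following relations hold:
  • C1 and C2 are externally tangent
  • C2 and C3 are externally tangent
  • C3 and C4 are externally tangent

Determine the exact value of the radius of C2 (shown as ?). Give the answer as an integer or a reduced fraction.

1. [ext C1·C2]  r_C2² + 10r_C2 − 525/4 = 0  ⇒  r_C2 = 15/2 (r>0 drops 1)
2. [ext C2·C3]  r_C2² + 22r_C2 − 885/4 = 0  ⇒  r_C2 = 15/2 (r>0 drops 1)

15/2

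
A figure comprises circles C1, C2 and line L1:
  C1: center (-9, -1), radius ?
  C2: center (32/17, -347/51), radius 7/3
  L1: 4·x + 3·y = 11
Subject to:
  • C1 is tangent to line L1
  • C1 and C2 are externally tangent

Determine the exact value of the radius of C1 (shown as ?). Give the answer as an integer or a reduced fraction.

1. [C1‖L1]  r_C1² − 100 = 0  ⇒  r_C1 = 10 (r>0 drops 1)
2. [ext C1·C2]  r_C1² + (14/3)r_C1 − 440/3 = 0  ⇒  r_C1 = 10 (r>0 drops 1)

10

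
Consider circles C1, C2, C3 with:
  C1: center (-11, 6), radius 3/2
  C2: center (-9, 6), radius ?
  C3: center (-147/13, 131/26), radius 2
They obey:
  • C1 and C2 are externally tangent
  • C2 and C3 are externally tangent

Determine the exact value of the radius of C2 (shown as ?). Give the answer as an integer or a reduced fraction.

1. [ext C1·C2]  r_C2² + 3r_C2 − 7/4 = 0  ⇒  r_C2 = 1/2 (r>0 drops 1)
2. [ext C2·C3]  r_C2² + 4r_C2 − 9/4 = 0  ⇒  r_C2 = 1/2 (r>0 drops 1)

1/2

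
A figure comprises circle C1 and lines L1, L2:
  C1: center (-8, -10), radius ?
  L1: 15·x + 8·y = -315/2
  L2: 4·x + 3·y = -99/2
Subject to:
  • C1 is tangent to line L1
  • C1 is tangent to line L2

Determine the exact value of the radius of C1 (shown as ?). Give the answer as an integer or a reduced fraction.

1. [C1‖L1]  r_C1² − 25/4 = 0  ⇒  r_C1 = 5/2 (r>0 drops 1)
2. [C1‖L2]  r_C1² − 25/4 = 0  ⇒  r_C1 = 5/2 (r>0 drops 1)

5/2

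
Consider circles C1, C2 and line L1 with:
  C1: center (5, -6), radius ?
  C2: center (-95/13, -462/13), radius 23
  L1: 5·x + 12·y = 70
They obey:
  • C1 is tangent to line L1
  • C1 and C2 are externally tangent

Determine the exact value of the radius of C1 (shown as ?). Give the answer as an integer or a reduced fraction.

1. [C1‖L1]  r_C1² − 81 = 0  ⇒  r_C1 = 9 (r>0 drops 1)
2. [ext C1·C2]  r_C1² + 46r_C1 − 495 = 0  ⇒  r_C1 = 9 (r>0 drops 1)

9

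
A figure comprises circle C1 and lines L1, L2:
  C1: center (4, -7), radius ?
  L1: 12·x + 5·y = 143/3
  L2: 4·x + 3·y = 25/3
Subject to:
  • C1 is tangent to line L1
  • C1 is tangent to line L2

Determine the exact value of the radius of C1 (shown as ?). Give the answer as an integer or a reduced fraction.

8/3

1. [C1‖L1]  r_C1² − 64/9 = 0  ⇒  r_C1 = 8/3 (r>0 drops 1)
2. [C1‖L2]  r_C1² − 64/9 = 0  ⇒  r_C1 = 8/3 (r>0 drops 1)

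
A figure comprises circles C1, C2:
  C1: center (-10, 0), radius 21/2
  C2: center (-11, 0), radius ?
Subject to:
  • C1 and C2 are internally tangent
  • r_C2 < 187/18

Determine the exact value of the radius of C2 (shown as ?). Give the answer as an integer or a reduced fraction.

1. [int C1,C2]  r_C2² − 21r_C2 + 437/4 = 0  ⇒  r_C2 = 19/2 or 23/2
2. given r_C2 < 187/18: keep 19/2

19/2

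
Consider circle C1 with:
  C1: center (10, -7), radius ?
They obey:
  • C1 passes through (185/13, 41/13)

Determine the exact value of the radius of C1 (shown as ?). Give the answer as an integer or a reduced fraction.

1. [C1∋P]  r_C1² − 121 = 0  ⇒  r_C1 = 11 (r>0 drops 1)

11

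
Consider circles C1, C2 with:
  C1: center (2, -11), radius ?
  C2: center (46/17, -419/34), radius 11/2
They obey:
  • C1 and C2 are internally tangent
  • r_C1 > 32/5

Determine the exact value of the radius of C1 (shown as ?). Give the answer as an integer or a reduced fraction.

7

1. [int C1,C2]  r_C1² − 11r_C1 + 28 = 0  ⇒  r_C1 = 4 or 7
2. given r_C1 > 32/5: keep 7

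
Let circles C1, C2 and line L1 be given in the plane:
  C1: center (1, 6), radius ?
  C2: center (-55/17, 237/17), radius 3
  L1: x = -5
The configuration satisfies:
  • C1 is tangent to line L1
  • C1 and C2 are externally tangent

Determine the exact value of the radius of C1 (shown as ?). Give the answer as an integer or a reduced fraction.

1. [C1‖L1]  r_C1² − 36 = 0  ⇒  r_C1 = 6 (r>0 drops 1)
2. [ext C1·C2]  r_C1² + 6r_C1 − 72 = 0  ⇒  r_C1 = 6 (r>0 drops 1)

6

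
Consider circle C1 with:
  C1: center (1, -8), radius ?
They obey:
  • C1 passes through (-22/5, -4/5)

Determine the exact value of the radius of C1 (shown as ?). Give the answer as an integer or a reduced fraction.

9

1. [C1∋P]  r_C1² − 81 = 0  ⇒  r_C1 = 9 (r>0 drops 1)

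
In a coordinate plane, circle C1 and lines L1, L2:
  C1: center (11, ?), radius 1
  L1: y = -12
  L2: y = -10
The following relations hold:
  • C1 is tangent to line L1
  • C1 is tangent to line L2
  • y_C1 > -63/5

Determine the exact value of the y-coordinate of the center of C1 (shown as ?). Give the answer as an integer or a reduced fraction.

1. [C1‖L1]  y_C1² + 24y_C1 + 143 = 0  ⇒  y_C1 = -13 or -11
2. [C1‖L2]  y_C1² + 20y_C1 + 99 = 0  ⇒  y_C1 = -11 or -9

-11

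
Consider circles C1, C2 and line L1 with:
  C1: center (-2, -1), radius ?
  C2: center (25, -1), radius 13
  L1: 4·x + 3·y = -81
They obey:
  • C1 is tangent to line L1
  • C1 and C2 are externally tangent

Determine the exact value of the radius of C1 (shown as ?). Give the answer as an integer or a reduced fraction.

14

1. [C1‖L1]  r_C1² − 196 = 0  ⇒  r_C1 = 14 (r>0 drops 1)
2. [ext C1·C2]  r_C1² + 26r_C1 − 560 = 0  ⇒  r_C1 = 14 (r>0 drops 1)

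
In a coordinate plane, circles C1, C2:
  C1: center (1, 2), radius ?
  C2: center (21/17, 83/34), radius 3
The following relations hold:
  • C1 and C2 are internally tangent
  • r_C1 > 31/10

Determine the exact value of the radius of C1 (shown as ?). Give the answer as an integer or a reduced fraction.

7/2

1. [int C1,C2]  r_C1² − 6r_C1 + 35/4 = 0  ⇒  r_C1 = 5/2 or 7/2
2. given r_C1 > 31/10: keep 7/2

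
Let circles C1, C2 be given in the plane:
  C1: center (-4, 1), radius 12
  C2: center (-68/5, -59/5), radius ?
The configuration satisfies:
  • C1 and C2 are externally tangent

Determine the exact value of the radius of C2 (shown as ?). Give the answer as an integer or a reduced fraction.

1. [ext C1·C2]  r_C2² + 24r_C2 − 112 = 0  ⇒  r_C2 = 4 (r>0 drops 1)

4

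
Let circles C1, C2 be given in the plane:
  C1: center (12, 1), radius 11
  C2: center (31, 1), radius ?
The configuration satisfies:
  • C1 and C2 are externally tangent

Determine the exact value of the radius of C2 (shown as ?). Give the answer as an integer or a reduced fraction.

8

1. [ext C1·C2]  r_C2² + 22r_C2 − 240 = 0  ⇒  r_C2 = 8 (r>0 drops 1)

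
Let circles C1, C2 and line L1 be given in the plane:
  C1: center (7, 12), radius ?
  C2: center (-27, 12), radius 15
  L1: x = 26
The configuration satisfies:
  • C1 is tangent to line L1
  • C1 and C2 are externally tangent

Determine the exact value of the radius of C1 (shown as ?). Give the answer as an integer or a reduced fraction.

19

1. [C1‖L1]  r_C1² − 361 = 0  ⇒  r_C1 = 19 (r>0 drops 1)
2. [ext C1·C2]  r_C1² + 30r_C1 − 931 = 0  ⇒  r_C1 = 19 (r>0 drops 1)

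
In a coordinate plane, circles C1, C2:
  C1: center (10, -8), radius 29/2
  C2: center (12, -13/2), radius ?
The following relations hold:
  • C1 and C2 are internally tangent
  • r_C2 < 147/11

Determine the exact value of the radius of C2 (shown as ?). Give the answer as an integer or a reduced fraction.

12

1. [int C1,C2]  r_C2² − 29r_C2 + 204 = 0  ⇒  r_C2 = 12 or 17
2. given r_C2 < 147/11: keep 12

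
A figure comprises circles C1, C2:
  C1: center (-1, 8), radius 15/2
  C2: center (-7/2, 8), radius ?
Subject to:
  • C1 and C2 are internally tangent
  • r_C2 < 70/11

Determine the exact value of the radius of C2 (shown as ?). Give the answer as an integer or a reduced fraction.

5

1. [int C1,C2]  r_C2² − 15r_C2 + 50 = 0  ⇒  r_C2 = 5 or 10
2. given r_C2 < 70/11: keep 5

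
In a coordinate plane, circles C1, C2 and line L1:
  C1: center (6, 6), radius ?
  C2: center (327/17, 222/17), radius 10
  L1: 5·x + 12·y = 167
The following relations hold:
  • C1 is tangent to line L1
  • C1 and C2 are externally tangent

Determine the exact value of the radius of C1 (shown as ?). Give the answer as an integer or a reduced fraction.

1. [C1‖L1]  r_C1² − 25 = 0  ⇒  r_C1 = 5 (r>0 drops 1)
2. [ext C1·C2]  r_C1² + 20r_C1 − 125 = 0  ⇒  r_C1 = 5 (r>0 drops 1)

5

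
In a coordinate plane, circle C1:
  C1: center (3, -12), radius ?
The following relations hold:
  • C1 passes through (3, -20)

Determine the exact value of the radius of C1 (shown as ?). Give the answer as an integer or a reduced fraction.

1. [C1∋P]  r_C1² − 64 = 0  ⇒  r_C1 = 8 (r>0 drops 1)

8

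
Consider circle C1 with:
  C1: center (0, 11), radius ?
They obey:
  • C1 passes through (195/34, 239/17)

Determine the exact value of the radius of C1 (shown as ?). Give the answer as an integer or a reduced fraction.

1. [C1∋P]  r_C1² − 169/4 = 0  ⇒  r_C1 = 13/2 (r>0 drops 1)

13/2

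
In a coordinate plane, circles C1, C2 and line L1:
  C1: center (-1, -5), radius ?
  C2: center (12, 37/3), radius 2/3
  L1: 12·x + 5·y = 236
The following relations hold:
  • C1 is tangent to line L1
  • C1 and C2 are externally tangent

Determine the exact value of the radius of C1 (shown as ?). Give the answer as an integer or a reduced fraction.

21

1. [C1‖L1]  r_C1² − 441 = 0  ⇒  r_C1 = 21 (r>0 drops 1)
2. [ext C1·C2]  r_C1² + (4/3)r_C1 − 469 = 0  ⇒  r_C1 = 21 (r>0 drops 1)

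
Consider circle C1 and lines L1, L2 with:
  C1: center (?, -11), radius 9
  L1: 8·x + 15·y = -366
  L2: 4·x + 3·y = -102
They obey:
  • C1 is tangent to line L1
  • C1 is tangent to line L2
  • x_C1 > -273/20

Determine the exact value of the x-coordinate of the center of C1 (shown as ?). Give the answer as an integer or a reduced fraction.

1. [C1‖L1]  x_C1² + (201/4)x_C1 + 531/2 = 0  ⇒  x_C1 = -177/4 or -6
2. [C1‖L2]  x_C1² + (69/2)x_C1 + 171 = 0  ⇒  x_C1 = -57/2 or -6

-6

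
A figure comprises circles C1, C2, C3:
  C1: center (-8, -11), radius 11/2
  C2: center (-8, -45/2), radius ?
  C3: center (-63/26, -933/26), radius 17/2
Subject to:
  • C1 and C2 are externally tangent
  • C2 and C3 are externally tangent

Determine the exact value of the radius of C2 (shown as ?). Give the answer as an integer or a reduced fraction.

1. [ext C1·C2]  r_C2² + 11r_C2 − 102 = 0  ⇒  r_C2 = 6 (r>0 drops 1)
2. [ext C2·C3]  r_C2² + 17r_C2 − 138 = 0  ⇒  r_C2 = 6 (r>0 drops 1)

6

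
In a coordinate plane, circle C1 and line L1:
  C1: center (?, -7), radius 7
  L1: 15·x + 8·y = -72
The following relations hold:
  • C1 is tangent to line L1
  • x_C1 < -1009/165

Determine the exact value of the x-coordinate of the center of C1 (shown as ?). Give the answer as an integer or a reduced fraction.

1. [C1‖L1]  x_C1² + (32/15)x_C1 − 309/5 = 0  ⇒  x_C1 = -9 or 103/15
2. given x_C1 < -1009/165: keep -9

-9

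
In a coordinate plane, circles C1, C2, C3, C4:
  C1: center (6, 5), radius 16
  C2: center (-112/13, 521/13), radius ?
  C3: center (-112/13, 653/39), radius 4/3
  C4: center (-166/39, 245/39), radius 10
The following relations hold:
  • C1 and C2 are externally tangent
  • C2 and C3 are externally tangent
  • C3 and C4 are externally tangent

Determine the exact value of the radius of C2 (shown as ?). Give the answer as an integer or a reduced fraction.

22

1. [ext C1·C2]  r_C2² + 32r_C2 − 1188 = 0  ⇒  r_C2 = 22 (r>0 drops 1)
2. [ext C2·C3]  r_C2² + (8/3)r_C2 − 1628/3 = 0  ⇒  r_C2 = 22 (r>0 drops 1)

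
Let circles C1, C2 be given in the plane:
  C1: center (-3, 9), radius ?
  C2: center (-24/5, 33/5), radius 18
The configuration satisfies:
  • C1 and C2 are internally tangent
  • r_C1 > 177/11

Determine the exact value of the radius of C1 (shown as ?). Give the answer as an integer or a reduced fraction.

21

1. [int C1,C2]  r_C1² − 36r_C1 + 315 = 0  ⇒  r_C1 = 15 or 21
2. given r_C1 > 177/11: keep 21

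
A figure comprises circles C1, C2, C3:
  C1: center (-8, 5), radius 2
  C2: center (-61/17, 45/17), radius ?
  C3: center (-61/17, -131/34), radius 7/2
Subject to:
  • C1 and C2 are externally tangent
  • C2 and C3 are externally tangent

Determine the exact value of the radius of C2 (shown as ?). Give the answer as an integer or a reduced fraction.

3

1. [ext C1·C2]  r_C2² + 4r_C2 − 21 = 0  ⇒  r_C2 = 3 (r>0 drops 1)
2. [ext C2·C3]  r_C2² + 7r_C2 − 30 = 0  ⇒  r_C2 = 3 (r>0 drops 1)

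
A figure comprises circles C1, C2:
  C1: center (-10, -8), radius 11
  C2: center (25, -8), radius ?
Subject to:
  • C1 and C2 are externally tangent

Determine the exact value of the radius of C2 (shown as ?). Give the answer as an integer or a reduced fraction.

1. [ext C1·C2]  r_C2² + 22r_C2 − 1104 = 0  ⇒  r_C2 = 24 (r>0 drops 1)

24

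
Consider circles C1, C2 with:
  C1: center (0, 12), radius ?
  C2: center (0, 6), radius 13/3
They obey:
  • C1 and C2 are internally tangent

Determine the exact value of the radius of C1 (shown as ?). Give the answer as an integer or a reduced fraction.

1. [int C1,C2]  r_C1² − (26/3)r_C1 − 155/9 = 0  ⇒  r_C1 = 31/3 (r>0 drops 1)

31/3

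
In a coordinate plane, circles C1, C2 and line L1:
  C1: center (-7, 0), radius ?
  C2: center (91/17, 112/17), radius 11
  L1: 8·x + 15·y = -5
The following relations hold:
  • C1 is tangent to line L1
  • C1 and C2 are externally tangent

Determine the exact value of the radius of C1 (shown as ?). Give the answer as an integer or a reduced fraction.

3

1. [C1‖L1]  r_C1² − 9 = 0  ⇒  r_C1 = 3 (r>0 drops 1)
2. [ext C1·C2]  r_C1² + 22r_C1 − 75 = 0  ⇒  r_C1 = 3 (r>0 drops 1)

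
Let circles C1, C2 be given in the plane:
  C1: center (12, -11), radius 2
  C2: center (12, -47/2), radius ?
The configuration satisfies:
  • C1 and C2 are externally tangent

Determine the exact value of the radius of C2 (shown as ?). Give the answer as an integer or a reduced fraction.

21/2

1. [ext C1·C2]  r_C2² + 4r_C2 − 609/4 = 0  ⇒  r_C2 = 21/2 (r>0 drops 1)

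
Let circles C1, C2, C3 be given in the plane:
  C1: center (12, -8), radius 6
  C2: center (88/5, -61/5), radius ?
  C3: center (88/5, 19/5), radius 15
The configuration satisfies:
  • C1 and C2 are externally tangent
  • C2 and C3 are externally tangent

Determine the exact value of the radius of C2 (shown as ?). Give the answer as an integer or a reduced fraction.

1

1. [ext C1·C2]  r_C2² + 12r_C2 − 13 = 0  ⇒  r_C2 = 1 (r>0 drops 1)
2. [ext C2·C3]  r_C2² + 30r_C2 − 31 = 0  ⇒  r_C2 = 1 (r>0 drops 1)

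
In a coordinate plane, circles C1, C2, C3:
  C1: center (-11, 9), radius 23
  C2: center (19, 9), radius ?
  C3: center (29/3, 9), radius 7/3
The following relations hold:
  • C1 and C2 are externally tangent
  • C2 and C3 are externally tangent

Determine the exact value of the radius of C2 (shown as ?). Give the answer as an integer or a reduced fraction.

7

1. [ext C1·C2]  r_C2² + 46r_C2 − 371 = 0  ⇒  r_C2 = 7 (r>0 drops 1)
2. [ext C2·C3]  r_C2² + (14/3)r_C2 − 245/3 = 0  ⇒  r_C2 = 7 (r>0 drops 1)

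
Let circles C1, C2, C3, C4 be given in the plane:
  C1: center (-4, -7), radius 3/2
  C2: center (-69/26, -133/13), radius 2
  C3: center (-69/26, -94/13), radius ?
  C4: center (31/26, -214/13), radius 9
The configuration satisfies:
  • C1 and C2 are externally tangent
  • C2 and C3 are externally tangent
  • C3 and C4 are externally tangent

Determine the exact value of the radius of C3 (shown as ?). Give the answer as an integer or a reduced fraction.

1. [ext C2·C3]  r_C3² + 4r_C3 − 5 = 0  ⇒  r_C3 = 1 (r>0 drops 1)
2. [ext C3·C4]  r_C3² + 18r_C3 − 19 = 0  ⇒  r_C3 = 1 (r>0 drops 1)

1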